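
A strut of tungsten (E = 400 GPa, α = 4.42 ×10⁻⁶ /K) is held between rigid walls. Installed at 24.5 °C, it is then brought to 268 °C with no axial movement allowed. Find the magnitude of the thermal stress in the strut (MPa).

ΔT = 243.5 K. Constrained thermal stress σ = E·α·ΔT = 400.0×10³ MPa × 4.42×10⁻⁶ × 243.5 = 431 MPa (compressive).

431 MPa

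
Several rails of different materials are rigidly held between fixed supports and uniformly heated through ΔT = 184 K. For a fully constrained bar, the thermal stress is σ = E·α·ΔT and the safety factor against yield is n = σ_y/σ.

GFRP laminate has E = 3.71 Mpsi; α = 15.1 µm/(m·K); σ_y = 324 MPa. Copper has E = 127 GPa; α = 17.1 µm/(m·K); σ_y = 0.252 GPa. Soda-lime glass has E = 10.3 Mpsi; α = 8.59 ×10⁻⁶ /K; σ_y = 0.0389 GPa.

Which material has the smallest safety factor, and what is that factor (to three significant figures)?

soda-lime glass, n = 0.347

Converting E to GPa, α to ×10⁻⁶/K, σ_y to MPa, then σ and n for each:
  GFRP laminate: E = 25.58, α = 15.1, σ_y = 324.0 → σ = 71.1 MPa, n = 4.56
  copper: E = 127.0, α = 17.1, σ_y = 252.0 → σ = 400 MPa, n = 0.631
  soda-lime glass: E = 71.02, α = 8.59, σ_y = 38.90 → σ = 112 MPa, n = 0.347
The minimum is soda-lime glass at n = 0.347.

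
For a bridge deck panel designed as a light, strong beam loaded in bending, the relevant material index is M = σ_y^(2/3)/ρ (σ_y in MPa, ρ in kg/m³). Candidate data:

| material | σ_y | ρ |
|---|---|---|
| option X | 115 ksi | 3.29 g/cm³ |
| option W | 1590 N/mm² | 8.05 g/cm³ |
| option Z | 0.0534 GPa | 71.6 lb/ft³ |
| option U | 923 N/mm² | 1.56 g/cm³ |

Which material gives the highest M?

In SI units:
  option X: σ_y = 792.9 MPa, ρ = 3290 kg/m³
  option W: σ_y = 1590 MPa, ρ = 8050 kg/m³
  option Z: σ_y = 53.40 MPa, ρ = 1147 kg/m³
  option U: σ_y = 923.0 MPa, ρ = 1560 kg/m³
  option U: M = 60.8×10⁻³
  option X: M = 26.0×10⁻³
  option W: M = 16.9×10⁻³
  option Z: M = 12.4×10⁻³
Option U has the largest M.

option U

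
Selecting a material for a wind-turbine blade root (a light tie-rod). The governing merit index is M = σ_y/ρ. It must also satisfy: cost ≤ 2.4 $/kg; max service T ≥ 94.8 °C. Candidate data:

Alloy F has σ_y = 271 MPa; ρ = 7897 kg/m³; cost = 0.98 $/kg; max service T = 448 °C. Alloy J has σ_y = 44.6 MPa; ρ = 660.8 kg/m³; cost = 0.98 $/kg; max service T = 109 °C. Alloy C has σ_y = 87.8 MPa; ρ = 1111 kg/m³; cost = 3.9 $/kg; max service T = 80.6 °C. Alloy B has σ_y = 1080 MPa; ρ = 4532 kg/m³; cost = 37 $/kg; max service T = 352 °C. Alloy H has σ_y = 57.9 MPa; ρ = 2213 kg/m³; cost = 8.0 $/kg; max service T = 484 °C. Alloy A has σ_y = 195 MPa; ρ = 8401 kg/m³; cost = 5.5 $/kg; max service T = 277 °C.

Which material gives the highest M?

Screen on constraints: cost ≤ 2.4 $/kg; max service T ≥ 94.8 °C. Survivors: alloy F, alloy J.
Evaluate M for each candidate:
  alloy J: M = 67.5 kN·m/kg
  alloy F: M = 34.3 kN·m/kg
Alloy J has the largest M.

alloy J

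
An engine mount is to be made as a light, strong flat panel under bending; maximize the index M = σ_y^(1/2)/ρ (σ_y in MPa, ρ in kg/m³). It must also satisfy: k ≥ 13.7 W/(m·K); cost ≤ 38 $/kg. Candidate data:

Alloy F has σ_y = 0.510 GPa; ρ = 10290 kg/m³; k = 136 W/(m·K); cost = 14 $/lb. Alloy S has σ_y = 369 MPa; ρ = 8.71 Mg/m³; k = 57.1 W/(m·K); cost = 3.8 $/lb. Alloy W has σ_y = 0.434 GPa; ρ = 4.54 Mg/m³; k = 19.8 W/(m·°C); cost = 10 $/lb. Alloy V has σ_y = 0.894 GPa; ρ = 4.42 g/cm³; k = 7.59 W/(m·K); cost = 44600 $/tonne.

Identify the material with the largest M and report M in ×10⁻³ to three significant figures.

Screen on constraints: k ≥ 13.7 W/(m·K); cost ≤ 38 $/kg. Survivors: alloy F, alloy S, alloy W.
After converting to SI:
  alloy F: σ_y = 510.0 MPa, ρ = 10290 kg/m³
  alloy S: σ_y = 369.0 MPa, ρ = 8710 kg/m³
  alloy W: σ_y = 434.0 MPa, ρ = 4540 kg/m³
  alloy W: M = 4.59×10⁻³
  alloy S: M = 2.21×10⁻³
  alloy F: M = 2.19×10⁻³
Alloy W ranks first.

alloy W, M = 4.59×10⁻³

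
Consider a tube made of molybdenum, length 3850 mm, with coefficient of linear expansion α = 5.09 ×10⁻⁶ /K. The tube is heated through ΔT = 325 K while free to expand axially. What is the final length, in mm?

ΔL = α·L₀·ΔT = 5.09×10⁻⁶ × 3850 mm × 325.0 K = 6.37 mm.
L = L₀ + ΔL = 3850 + 6.37 = 3856.4 mm.

3856.4 mm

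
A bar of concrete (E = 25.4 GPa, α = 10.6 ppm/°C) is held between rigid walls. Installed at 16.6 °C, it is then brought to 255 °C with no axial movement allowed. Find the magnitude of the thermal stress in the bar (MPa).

64.2 MPa

ΔT = 238.4 K. Constrained thermal stress σ = E·α·ΔT = 25.40×10³ MPa × 10.6×10⁻⁶ × 238.4 = 64.2 MPa (compressive).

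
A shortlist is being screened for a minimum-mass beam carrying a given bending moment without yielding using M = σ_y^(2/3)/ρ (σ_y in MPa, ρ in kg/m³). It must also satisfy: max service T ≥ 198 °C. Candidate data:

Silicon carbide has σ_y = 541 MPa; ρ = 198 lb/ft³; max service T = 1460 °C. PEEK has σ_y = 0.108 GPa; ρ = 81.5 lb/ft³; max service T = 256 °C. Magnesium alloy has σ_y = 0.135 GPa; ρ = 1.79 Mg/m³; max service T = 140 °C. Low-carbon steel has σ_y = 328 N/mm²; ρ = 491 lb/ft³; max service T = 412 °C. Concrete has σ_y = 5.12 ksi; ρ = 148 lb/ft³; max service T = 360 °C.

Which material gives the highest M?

silicon carbide

Screen on constraints: max service T ≥ 198 °C. Survivors: silicon carbide, PEEK, low-carbon steel, concrete.
After converting to SI:
  silicon carbide: σ_y = 541.0 MPa, ρ = 3172 kg/m³
  PEEK: σ_y = 108.0 MPa, ρ = 1306 kg/m³
  low-carbon steel: σ_y = 328.0 MPa, ρ = 7865 kg/m³
  concrete: σ_y = 35.30 MPa, ρ = 2371 kg/m³
  silicon carbide: M = 20.9×10⁻³
  PEEK: M = 17.4×10⁻³
  low-carbon steel: M = 6.05×10⁻³
  concrete: M = 4.54×10⁻³
Silicon carbide ranks first.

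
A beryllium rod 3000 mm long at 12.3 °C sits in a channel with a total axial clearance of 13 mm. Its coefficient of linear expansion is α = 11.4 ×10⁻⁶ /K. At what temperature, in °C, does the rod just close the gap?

392 °C

α·L₀·ΔT = 13.0 mm ⇒ ΔT = 13.0 / (11.4×10⁻⁶ × 3000.0) = 380.1 K.
T = 12.3 + 380.1 = 392.4 °C.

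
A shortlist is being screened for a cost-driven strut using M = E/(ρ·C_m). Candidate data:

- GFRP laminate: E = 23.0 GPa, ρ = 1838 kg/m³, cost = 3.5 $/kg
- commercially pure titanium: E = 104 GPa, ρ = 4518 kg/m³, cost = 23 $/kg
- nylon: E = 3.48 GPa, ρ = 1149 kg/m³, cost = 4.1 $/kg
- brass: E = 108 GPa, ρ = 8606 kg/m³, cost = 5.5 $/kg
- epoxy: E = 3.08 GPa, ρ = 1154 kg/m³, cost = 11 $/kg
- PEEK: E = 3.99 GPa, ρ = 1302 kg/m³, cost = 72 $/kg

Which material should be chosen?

Per-candidate index values:
  GFRP laminate: M = 3.58 MN·m per $
  brass: M = 2.28 MN·m per $
  commercially pure titanium: M = 1.00 MN·m per $
  nylon: M = 0.739 MN·m per $
  epoxy: M = 0.243 MN·m per $
  PEEK: M = 0.0426 MN·m per $
The maximum is for GFRP laminate.

GFRP laminate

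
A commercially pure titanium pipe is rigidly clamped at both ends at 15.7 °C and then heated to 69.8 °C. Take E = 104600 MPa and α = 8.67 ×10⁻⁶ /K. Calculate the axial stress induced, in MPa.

49.1 MPa

E = 104600 MPa = 104.6 GPa.
ΔT = 54.10 K. Constrained thermal stress σ = E·α·ΔT = 104.6×10³ MPa × 8.67×10⁻⁶ × 54.10 = 49.1 MPa (compressive).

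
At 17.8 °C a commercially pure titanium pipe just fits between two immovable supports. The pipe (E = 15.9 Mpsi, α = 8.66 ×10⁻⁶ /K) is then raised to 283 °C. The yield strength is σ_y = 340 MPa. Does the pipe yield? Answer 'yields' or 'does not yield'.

does not yield

E = 15.9 Mpsi = 109.6 GPa.
ΔT = 265.2 K. Constrained thermal stress σ = E·α·ΔT = 109.6×10³ MPa × 8.66×10⁻⁶ × 265.2 = 252 MPa (compressive).
Compare to σ_y = 340 MPa: σ < σ_y, so it does not yield.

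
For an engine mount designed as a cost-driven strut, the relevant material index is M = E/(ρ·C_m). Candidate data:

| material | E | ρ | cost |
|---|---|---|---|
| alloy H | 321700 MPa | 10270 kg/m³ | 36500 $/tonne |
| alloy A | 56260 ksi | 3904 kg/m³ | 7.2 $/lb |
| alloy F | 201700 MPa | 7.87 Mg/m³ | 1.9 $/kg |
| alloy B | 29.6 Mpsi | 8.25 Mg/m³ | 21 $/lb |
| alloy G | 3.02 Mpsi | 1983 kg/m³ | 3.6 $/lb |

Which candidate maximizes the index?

Normalizing units and computing the index:
  alloy H: E = 321.7 GPa, ρ = 10270 kg/m³, cost = 36.50 $/kg
  alloy A: E = 387.9 GPa, ρ = 3904 kg/m³, cost = 15.87 $/kg
  alloy F: E = 201.7 GPa, ρ = 7870 kg/m³, cost = 1.900 $/kg
  alloy B: E = 204.1 GPa, ρ = 8250 kg/m³, cost = 46.30 $/kg
  alloy G: E = 20.82 GPa, ρ = 1983 kg/m³, cost = 7.937 $/kg
  alloy F: M = 13.5 MN·m per $
  alloy A: M = 6.26 MN·m per $
  alloy G: M = 1.32 MN·m per $
  alloy H: M = 0.858 MN·m per $
  alloy B: M = 0.534 MN·m per $
Alloy F has the largest M.

alloy F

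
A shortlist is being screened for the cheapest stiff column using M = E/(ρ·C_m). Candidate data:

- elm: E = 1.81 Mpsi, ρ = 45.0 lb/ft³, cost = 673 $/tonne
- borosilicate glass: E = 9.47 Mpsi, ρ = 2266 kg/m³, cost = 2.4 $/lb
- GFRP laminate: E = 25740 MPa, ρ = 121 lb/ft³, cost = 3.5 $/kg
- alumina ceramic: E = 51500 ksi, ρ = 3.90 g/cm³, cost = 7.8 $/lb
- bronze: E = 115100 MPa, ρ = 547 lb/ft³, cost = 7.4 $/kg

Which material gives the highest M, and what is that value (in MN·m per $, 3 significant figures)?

elm, M = 25.7 MN·m per $

Normalizing units and computing the index:
  elm: E = 12.48 GPa, ρ = 720.8 kg/m³, cost = 0.6730 $/kg
  borosilicate glass: E = 65.29 GPa, ρ = 2266 kg/m³, cost = 5.291 $/kg
  GFRP laminate: E = 25.74 GPa, ρ = 1938 kg/m³, cost = 3.500 $/kg
  alumina ceramic: E = 355.1 GPa, ρ = 3900 kg/m³, cost = 17.20 $/kg
  bronze: E = 115.1 GPa, ρ = 8762 kg/m³, cost = 7.400 $/kg
  elm: M = 25.7 MN·m per $
  borosilicate glass: M = 5.45 MN·m per $
  alumina ceramic: M = 5.29 MN·m per $
  GFRP laminate: M = 3.79 MN·m per $
  bronze: M = 1.78 MN·m per $
Elm ranks first.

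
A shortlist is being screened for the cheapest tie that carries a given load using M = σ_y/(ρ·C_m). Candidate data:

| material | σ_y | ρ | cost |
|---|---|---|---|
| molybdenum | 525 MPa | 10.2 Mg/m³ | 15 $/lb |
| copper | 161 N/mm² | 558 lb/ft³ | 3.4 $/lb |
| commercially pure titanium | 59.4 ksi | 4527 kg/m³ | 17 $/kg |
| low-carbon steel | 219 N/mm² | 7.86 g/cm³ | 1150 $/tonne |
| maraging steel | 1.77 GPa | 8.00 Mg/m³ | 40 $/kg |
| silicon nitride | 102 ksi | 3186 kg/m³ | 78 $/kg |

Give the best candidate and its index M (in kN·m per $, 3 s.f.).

Convert each candidate to consistent units, then evaluate M:
  molybdenum: σ_y = 525.0 MPa, ρ = 10200 kg/m³, cost = 33.07 $/kg
  copper: σ_y = 161.0 MPa, ρ = 8938 kg/m³, cost = 7.496 $/kg
  commercially pure titanium: σ_y = 409.5 MPa, ρ = 4527 kg/m³, cost = 17.00 $/kg
  low-carbon steel: σ_y = 219.0 MPa, ρ = 7860 kg/m³, cost = 1.150 $/kg
  maraging steel: σ_y = 1770 MPa, ρ = 8000 kg/m³, cost = 40.00 $/kg
  silicon nitride: σ_y = 703.3 MPa, ρ = 3186 kg/m³, cost = 78.00 $/kg
  low-carbon steel: M = 24.2 kN·m per $
  maraging steel: M = 5.53 kN·m per $
  commercially pure titanium: M = 5.32 kN·m per $
  silicon nitride: M = 2.83 kN·m per $
  copper: M = 2.40 kN·m per $
  molybdenum: M = 1.56 kN·m per $
Low-carbon steel has the largest M.

low-carbon steel, M = 24.2 kN·m per $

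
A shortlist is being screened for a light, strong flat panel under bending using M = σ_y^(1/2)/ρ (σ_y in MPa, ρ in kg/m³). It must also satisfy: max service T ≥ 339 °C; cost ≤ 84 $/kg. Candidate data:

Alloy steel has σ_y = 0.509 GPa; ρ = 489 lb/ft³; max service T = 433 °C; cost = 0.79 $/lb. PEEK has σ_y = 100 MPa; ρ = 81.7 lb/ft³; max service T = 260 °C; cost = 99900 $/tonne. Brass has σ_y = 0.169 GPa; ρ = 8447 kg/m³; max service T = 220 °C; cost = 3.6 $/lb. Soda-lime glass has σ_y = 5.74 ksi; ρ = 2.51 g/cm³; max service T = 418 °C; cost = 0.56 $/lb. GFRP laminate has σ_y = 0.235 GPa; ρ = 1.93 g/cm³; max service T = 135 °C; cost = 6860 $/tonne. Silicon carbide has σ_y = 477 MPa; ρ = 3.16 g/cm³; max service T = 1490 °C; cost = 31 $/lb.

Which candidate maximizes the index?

silicon carbide

Screen on constraints: max service T ≥ 339 °C; cost ≤ 84 $/kg. Survivors: alloy steel, soda-lime glass, silicon carbide.
Normalizing units and computing the index:
  alloy steel: σ_y = 509.0 MPa, ρ = 7833 kg/m³
  soda-lime glass: σ_y = 39.58 MPa, ρ = 2510 kg/m³
  silicon carbide: σ_y = 477.0 MPa, ρ = 3160 kg/m³
  silicon carbide: M = 6.91×10⁻³
  alloy steel: M = 2.88×10⁻³
  soda-lime glass: M = 2.51×10⁻³
Silicon carbide has the largest M.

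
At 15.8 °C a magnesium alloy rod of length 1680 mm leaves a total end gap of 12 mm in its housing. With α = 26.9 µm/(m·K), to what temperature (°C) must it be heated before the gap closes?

α·L₀·ΔT = 12.0 mm ⇒ ΔT = 12.0 / (26.9×10⁻⁶ × 1680.0) = 265.5 K.
T = 15.8 + 265.5 = 281.3 °C.

281 °C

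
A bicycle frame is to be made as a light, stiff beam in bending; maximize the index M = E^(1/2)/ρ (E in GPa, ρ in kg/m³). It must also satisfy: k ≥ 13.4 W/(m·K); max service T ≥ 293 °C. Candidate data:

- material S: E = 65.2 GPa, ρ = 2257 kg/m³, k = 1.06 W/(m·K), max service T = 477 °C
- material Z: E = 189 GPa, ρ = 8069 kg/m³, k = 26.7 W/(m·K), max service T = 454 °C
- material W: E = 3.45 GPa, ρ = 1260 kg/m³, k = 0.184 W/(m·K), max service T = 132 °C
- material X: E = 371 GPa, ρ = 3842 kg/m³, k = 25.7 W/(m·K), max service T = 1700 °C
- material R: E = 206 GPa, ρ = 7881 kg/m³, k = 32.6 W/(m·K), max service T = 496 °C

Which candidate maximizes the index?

Screen on constraints: k ≥ 13.4 W/(m·K); max service T ≥ 293 °C. Survivors: material Z, material X, material R.
Per-candidate index values:
  material X: M = 5.01×10⁻³
  material R: M = 1.82×10⁻³
  material Z: M = 1.70×10⁻³
Material X has the largest M.

material X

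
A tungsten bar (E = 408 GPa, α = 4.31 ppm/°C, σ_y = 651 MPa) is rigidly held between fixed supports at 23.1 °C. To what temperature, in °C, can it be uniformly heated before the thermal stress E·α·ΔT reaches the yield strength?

393 °C

E·α·ΔT = 651.0 MPa ⇒ ΔT = 651.0 / (408.0×10³ × 4.31×10⁻⁶) = 370.2 K.
T = 23.1 + 370.2 = 393.3 °C.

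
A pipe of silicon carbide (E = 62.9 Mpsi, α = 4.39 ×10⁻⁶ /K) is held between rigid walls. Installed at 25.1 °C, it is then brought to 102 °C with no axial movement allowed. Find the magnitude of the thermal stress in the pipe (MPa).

E = 62.9 Mpsi = 433.7 GPa.
ΔT = 76.90 K. Constrained thermal stress σ = E·α·ΔT = 433.7×10³ MPa × 4.39×10⁻⁶ × 76.90 = 146 MPa (compressive).

146 MPa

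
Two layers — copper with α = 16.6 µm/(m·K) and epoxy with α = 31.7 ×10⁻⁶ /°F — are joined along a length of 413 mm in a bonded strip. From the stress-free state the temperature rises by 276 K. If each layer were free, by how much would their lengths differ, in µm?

4610 µm

epoxy: α = 31.7×10⁻⁶/°F × 9/5 = 57.1×10⁻⁶/K.
Δα = |16.6 − 57.1|×10⁻⁶/K = 40.5×10⁻⁶/K.
ΔL_mismatch = Δα·L·ΔT = 40.5×10⁻⁶ × 413.0 mm × 276.0 K = 4610 µm.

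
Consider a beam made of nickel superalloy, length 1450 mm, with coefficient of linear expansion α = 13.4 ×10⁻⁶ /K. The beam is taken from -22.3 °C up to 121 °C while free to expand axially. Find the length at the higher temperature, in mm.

1452.8 mm

ΔT = 121 − (-22.3) = 143.3 K.
ΔL = α·L₀·ΔT = 13.4×10⁻⁶ × 1450 mm × 143.3 K = 2.78 mm.
L = L₀ + ΔL = 1450 + 2.78 = 1452.8 mm.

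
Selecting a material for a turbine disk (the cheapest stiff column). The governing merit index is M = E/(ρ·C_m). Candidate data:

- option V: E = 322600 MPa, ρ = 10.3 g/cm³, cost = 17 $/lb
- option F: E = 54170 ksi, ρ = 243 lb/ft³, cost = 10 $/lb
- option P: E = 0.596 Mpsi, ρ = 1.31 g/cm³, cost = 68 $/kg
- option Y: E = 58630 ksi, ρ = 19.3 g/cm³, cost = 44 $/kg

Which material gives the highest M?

option F

Normalizing units and computing the index:
  option V: E = 322.6 GPa, ρ = 10300 kg/m³, cost = 37.48 $/kg
  option F: E = 373.5 GPa, ρ = 3892 kg/m³, cost = 22.05 $/kg
  option P: E = 4.109 GPa, ρ = 1310 kg/m³, cost = 68.00 $/kg
  option Y: E = 404.2 GPa, ρ = 19300 kg/m³, cost = 44.00 $/kg
  option F: M = 4.35 MN·m per $
  option V: M = 0.836 MN·m per $
  option Y: M = 0.476 MN·m per $
  option P: M = 0.0461 MN·m per $
The maximum is for option F.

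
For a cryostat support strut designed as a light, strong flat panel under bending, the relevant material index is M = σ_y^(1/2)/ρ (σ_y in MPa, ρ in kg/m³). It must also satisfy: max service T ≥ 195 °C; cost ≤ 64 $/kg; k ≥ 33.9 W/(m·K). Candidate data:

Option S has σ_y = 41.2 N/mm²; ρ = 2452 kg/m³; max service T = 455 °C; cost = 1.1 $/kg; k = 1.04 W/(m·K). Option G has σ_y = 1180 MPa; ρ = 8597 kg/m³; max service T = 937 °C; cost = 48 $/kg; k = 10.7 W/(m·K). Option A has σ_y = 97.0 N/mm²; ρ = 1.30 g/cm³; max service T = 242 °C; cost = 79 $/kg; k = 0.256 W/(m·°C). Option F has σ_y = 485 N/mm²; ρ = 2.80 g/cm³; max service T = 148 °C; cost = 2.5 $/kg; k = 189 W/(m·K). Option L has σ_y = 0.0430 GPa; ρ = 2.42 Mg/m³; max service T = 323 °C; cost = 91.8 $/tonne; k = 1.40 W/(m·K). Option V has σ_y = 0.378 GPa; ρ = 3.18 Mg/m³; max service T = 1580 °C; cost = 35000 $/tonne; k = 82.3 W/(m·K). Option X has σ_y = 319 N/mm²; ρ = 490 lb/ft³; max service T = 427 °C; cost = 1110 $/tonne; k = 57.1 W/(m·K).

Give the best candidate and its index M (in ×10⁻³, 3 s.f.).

option V, M = 6.11×10⁻³

Screen on constraints: max service T ≥ 195 °C; cost ≤ 64 $/kg; k ≥ 33.9 W/(m·K). Survivors: option V, option X.
Convert each candidate to consistent units, then evaluate M:
  option V: σ_y = 378.0 MPa, ρ = 3180 kg/m³
  option X: σ_y = 319.0 MPa, ρ = 7849 kg/m³
  option V: M = 6.11×10⁻³
  option X: M = 2.28×10⁻³
Highest index: option V.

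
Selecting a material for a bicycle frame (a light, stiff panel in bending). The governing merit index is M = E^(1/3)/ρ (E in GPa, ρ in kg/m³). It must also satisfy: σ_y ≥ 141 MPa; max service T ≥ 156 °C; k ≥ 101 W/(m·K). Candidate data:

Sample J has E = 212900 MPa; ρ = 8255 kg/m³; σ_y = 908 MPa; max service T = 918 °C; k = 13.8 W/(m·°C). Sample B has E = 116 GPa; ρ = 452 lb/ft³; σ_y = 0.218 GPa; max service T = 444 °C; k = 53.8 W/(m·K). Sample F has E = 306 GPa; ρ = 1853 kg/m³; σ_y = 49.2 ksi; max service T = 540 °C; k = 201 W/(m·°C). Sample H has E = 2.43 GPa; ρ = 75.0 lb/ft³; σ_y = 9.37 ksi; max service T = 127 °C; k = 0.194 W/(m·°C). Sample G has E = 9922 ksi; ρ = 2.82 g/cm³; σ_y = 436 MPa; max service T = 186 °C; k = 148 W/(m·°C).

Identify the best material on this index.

Screen on constraints: σ_y ≥ 141 MPa; max service T ≥ 156 °C; k ≥ 101 W/(m·K). Survivors: sample F, sample G.
Normalizing units and computing the index:
  sample F: E = 306.0 GPa, ρ = 1853 kg/m³
  sample G: E = 68.41 GPa, ρ = 2820 kg/m³
  sample F: M = 3.64×10⁻³
  sample G: M = 1.45×10⁻³
Highest index: sample F.

sample F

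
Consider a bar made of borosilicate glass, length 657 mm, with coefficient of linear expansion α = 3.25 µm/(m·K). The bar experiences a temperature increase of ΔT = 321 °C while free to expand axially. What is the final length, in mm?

ΔL = α·L₀·ΔT = 3.25×10⁻⁶ × 657 mm × 321.0 K = 0.685 mm.
L = L₀ + ΔL = 657 + 0.685 = 657.69 mm.

657.69 mm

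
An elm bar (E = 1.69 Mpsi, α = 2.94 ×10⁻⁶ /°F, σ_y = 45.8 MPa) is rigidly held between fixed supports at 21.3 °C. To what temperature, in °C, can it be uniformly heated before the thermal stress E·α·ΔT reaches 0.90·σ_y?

E = 1.69 Mpsi = 11.65 GPa.
α = 2.94×10⁻⁶/°F × 9/5 = 5.29×10⁻⁶/K.
E·α·ΔT = 41.22 MPa ⇒ ΔT = 41.22 / (11.65×10³ × 5.29×10⁻⁶) = 668.5 K.
T = 21.3 + 668.5 = 689.8 °C.

690 °C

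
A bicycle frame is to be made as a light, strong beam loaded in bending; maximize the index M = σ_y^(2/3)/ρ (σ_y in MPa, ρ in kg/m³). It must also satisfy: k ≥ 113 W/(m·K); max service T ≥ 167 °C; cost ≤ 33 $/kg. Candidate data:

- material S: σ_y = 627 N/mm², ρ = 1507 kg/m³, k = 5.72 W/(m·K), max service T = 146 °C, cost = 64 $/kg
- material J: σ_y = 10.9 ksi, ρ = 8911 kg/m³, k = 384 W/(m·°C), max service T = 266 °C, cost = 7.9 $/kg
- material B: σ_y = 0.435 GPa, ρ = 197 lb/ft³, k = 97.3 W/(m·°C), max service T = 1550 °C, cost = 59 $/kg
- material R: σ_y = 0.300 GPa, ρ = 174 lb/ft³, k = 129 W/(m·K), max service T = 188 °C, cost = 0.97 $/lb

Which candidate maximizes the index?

Screen on constraints: k ≥ 113 W/(m·K); max service T ≥ 167 °C; cost ≤ 33 $/kg. Survivors: material J, material R.
Putting every candidate on a common basis:
  material J: σ_y = 75.15 MPa, ρ = 8911 kg/m³
  material R: σ_y = 300.0 MPa, ρ = 2787 kg/m³
  material R: M = 16.1×10⁻³
  material J: M = 2.00×10⁻³
The maximum is for material R.

material R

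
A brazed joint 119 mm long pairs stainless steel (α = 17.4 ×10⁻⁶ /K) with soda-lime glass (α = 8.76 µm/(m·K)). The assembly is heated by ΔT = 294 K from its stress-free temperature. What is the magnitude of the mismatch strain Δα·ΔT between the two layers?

Δα = |17.4 − 8.76|×10⁻⁶/K = 8.64×10⁻⁶/K.
Mismatch strain = Δα·ΔT = 8.64×10⁻⁶ × 294.0 = 2.54×10⁻³.

2.54×10⁻³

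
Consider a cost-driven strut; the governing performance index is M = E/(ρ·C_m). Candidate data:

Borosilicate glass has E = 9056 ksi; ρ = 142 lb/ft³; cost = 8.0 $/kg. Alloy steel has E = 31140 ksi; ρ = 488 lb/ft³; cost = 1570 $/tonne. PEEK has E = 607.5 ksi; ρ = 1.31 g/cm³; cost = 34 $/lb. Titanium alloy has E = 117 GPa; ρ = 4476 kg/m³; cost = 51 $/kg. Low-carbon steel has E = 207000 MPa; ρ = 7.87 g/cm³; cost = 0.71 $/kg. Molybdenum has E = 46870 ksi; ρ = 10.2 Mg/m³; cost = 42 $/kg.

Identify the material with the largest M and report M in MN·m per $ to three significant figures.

In SI units:
  borosilicate glass: E = 62.44 GPa, ρ = 2275 kg/m³, cost = 8.000 $/kg
  alloy steel: E = 214.7 GPa, ρ = 7817 kg/m³, cost = 1.570 $/kg
  PEEK: E = 4.189 GPa, ρ = 1310 kg/m³, cost = 74.96 $/kg
  titanium alloy: E = 117.0 GPa, ρ = 4476 kg/m³, cost = 51.00 $/kg
  low-carbon steel: E = 207.0 GPa, ρ = 7870 kg/m³, cost = 0.7100 $/kg
  molybdenum: E = 323.2 GPa, ρ = 10200 kg/m³, cost = 42.00 $/kg
  low-carbon steel: M = 37.0 MN·m per $
  alloy steel: M = 17.5 MN·m per $
  borosilicate glass: M = 3.43 MN·m per $
  molybdenum: M = 0.754 MN·m per $
  titanium alloy: M = 0.513 MN·m per $
  PEEK: M = 0.0427 MN·m per $
Highest index: low-carbon steel.

low-carbon steel, M = 37.0 MN·m per $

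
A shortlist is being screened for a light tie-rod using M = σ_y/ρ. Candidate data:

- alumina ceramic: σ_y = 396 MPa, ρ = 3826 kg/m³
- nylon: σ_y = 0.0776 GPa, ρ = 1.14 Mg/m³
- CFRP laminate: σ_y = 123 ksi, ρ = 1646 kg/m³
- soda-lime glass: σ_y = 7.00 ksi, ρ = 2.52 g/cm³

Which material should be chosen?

Normalizing units and computing the index:
  alumina ceramic: σ_y = 396.0 MPa, ρ = 3826 kg/m³
  nylon: σ_y = 77.60 MPa, ρ = 1140 kg/m³
  CFRP laminate: σ_y = 848.1 MPa, ρ = 1646 kg/m³
  soda-lime glass: σ_y = 48.26 MPa, ρ = 2520 kg/m³
  CFRP laminate: M = 515 kN·m/kg
  alumina ceramic: M = 104 kN·m/kg
  nylon: M = 68.1 kN·m/kg
  soda-lime glass: M = 19.2 kN·m/kg
Highest index: CFRP laminate.

CFRP laminate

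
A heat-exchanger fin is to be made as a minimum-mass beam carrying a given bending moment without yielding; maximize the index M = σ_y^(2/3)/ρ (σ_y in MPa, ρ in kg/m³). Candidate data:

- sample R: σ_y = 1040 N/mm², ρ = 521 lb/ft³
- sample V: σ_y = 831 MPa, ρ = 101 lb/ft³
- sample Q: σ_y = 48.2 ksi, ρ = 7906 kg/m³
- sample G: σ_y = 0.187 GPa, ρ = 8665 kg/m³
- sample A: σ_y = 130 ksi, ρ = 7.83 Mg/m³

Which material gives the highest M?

sample V

After converting to SI:
  sample R: σ_y = 1040 MPa, ρ = 8346 kg/m³
  sample V: σ_y = 831.0 MPa, ρ = 1618 kg/m³
  sample Q: σ_y = 332.3 MPa, ρ = 7906 kg/m³
  sample G: σ_y = 187.0 MPa, ρ = 8665 kg/m³
  sample A: σ_y = 896.3 MPa, ρ = 7830 kg/m³
  sample V: M = 54.6×10⁻³
  sample R: M = 12.3×10⁻³
  sample A: M = 11.9×10⁻³
  sample Q: M = 6.07×10⁻³
  sample G: M = 3.77×10⁻³
Sample V ranks first.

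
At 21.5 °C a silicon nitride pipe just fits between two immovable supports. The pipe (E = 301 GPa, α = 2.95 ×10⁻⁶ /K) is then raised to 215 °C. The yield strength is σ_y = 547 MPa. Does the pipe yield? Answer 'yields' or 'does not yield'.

ΔT = 193.5 K. Constrained thermal stress σ = E·α·ΔT = 301.0×10³ MPa × 2.95×10⁻⁶ × 193.5 = 172 MPa (compressive).
Compare to σ_y = 547 MPa: σ < σ_y, so it does not yield.

does not yield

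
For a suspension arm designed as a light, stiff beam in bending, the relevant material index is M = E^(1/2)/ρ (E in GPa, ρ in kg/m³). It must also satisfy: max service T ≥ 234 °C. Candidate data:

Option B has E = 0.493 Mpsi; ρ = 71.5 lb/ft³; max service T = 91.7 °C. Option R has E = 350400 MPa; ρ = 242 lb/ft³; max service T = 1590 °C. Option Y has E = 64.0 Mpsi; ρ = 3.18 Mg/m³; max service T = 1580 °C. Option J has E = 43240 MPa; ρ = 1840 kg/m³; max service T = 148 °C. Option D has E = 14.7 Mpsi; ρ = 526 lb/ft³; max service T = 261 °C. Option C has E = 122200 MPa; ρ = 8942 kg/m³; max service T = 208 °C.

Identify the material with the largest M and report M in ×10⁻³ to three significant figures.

option Y, M = 6.61×10⁻³

Screen on constraints: max service T ≥ 234 °C. Survivors: option R, option Y, option D.
Putting every candidate on a common basis:
  option R: E = 350.4 GPa, ρ = 3876 kg/m³
  option Y: E = 441.3 GPa, ρ = 3180 kg/m³
  option D: E = 101.4 GPa, ρ = 8426 kg/m³
  option Y: M = 6.61×10⁻³
  option R: M = 4.83×10⁻³
  option D: M = 1.19×10⁻³
Option Y ranks first.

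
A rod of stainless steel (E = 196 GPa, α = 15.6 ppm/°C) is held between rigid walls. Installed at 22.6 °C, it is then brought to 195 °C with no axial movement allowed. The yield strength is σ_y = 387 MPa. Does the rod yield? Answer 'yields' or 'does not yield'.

ΔT = 172.4 K. Constrained thermal stress σ = E·α·ΔT = 196.0×10³ MPa × 15.6×10⁻⁶ × 172.4 = 527 MPa (compressive).
Compare to σ_y = 387 MPa: σ ≥ σ_y, so it yields.

yields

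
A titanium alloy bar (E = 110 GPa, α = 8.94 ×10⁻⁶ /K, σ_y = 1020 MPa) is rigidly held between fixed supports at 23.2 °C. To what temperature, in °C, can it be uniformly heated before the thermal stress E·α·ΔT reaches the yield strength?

E·α·ΔT = 1020 MPa ⇒ ΔT = 1020 / (110.0×10³ × 8.94×10⁻⁶) = 1037 K.
T = 23.2 + 1037 = 1060 °C.

1060 °C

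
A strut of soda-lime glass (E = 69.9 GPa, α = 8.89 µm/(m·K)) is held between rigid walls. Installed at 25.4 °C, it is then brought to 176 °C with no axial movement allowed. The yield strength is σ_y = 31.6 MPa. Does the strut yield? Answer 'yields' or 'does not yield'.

ΔT = 150.6 K. Constrained thermal stress σ = E·α·ΔT = 69.90×10³ MPa × 8.89×10⁻⁶ × 150.6 = 93.6 MPa (compressive).
Compare to σ_y = 31.6 MPa: σ ≥ σ_y, so it yields.

yields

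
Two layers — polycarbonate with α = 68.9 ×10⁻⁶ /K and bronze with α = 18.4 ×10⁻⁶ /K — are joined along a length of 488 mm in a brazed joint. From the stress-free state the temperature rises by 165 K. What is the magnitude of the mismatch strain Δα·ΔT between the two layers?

8.33×10⁻³

Δα = |68.9 − 18.4|×10⁻⁶/K = 50.5×10⁻⁶/K.
Mismatch strain = Δα·ΔT = 50.5×10⁻⁶ × 165.0 = 8.33×10⁻³.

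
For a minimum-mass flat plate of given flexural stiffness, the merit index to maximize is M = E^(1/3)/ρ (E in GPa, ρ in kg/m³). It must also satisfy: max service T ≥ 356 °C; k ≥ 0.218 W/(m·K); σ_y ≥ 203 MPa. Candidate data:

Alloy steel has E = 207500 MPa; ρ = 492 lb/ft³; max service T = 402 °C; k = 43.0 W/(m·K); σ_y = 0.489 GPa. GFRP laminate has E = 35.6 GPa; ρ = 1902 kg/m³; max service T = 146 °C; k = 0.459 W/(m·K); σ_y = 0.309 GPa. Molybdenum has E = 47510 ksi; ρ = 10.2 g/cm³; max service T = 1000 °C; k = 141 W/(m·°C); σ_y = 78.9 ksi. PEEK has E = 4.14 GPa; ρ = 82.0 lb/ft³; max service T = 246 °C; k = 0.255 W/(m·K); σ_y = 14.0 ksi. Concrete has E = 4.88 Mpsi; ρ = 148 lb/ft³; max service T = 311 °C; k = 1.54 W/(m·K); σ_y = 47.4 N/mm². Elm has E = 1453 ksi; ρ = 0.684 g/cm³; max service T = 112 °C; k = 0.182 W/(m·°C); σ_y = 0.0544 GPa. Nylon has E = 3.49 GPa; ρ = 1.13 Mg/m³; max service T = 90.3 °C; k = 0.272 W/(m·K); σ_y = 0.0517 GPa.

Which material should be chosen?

Screen on constraints: max service T ≥ 356 °C; k ≥ 0.218 W/(m·K); σ_y ≥ 203 MPa. Survivors: alloy steel, molybdenum.
Normalizing units and computing the index:
  alloy steel: E = 207.5 GPa, ρ = 7881 kg/m³
  molybdenum: E = 327.6 GPa, ρ = 10200 kg/m³
  alloy steel: M = 0.751×10⁻³
  molybdenum: M = 0.676×10⁻³
Highest index: alloy steel.

alloy steel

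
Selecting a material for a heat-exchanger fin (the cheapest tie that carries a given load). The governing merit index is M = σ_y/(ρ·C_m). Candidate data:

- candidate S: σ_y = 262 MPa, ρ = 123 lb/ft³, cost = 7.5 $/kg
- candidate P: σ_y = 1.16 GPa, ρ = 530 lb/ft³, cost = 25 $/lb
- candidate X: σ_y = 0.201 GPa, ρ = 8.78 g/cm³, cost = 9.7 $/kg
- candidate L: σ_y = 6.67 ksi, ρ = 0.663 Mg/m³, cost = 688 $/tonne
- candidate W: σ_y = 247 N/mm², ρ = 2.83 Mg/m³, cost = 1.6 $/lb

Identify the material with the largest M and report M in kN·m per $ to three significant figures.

In SI units:
  candidate S: σ_y = 262.0 MPa, ρ = 1970 kg/m³, cost = 7.500 $/kg
  candidate P: σ_y = 1160 MPa, ρ = 8490 kg/m³, cost = 55.11 $/kg
  candidate X: σ_y = 201.0 MPa, ρ = 8780 kg/m³, cost = 9.700 $/kg
  candidate L: σ_y = 45.99 MPa, ρ = 663.0 kg/m³, cost = 0.6880 $/kg
  candidate W: σ_y = 247.0 MPa, ρ = 2830 kg/m³, cost = 3.527 $/kg
  candidate L: M = 101 kN·m per $
  candidate W: M = 24.7 kN·m per $
  candidate S: M = 17.7 kN·m per $
  candidate P: M = 2.48 kN·m per $
  candidate X: M = 2.36 kN·m per $
Candidate L has the largest M.

candidate L, M = 101 kN·m per $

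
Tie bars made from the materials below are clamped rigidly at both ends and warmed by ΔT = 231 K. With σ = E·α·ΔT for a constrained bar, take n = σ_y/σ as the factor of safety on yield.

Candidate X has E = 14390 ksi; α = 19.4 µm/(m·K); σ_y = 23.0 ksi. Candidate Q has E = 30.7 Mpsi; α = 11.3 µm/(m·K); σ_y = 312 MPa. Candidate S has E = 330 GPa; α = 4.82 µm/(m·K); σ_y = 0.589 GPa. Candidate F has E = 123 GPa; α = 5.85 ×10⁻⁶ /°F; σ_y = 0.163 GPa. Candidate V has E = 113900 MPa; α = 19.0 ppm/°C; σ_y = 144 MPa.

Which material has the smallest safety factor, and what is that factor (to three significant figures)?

candidate V, n = 0.288

Converting E to GPa, α to ×10⁻⁶/K, σ_y to MPa, then σ and n for each:
  candidate X: E = 99.22, α = 19.4, σ_y = 158.6 → σ = 445 MPa, n = 0.357
  candidate Q: E = 211.7, α = 11.3, σ_y = 312.0 → σ = 553 MPa, n = 0.565
  candidate S: E = 330.0, α = 4.82, σ_y = 589.0 → σ = 367 MPa, n = 1.60
  candidate F: E = 123.0, α = 10.5, σ_y = 163.0 → σ = 299 MPa, n = 0.545
  candidate V: E = 113.9, α = 19.0, σ_y = 144.0 → σ = 500 MPa, n = 0.288
Candidate V has the lowest safety factor, n = 0.288.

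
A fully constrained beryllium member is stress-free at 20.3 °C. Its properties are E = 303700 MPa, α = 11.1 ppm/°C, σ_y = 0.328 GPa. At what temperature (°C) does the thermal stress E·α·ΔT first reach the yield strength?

E = 303700 MPa = 303.7 GPa.
σ_y = 0.328 GPa = 328.0 MPa.
E·α·ΔT = 328.0 MPa ⇒ ΔT = 328.0 / (303.7×10³ × 11.1×10⁻⁶) = 97.30 K.
T = 20.3 + 97.30 = 117.6 °C.

118 °C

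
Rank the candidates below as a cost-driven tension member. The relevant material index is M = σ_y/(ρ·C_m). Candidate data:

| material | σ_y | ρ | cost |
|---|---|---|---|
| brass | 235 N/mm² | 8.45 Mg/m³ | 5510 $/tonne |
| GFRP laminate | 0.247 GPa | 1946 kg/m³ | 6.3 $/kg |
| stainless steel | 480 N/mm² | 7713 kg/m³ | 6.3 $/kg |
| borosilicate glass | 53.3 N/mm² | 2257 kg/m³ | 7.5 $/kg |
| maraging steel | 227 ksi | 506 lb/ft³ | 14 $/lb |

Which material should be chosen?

GFRP laminate

Normalizing units and computing the index:
  brass: σ_y = 235.0 MPa, ρ = 8450 kg/m³, cost = 5.510 $/kg
  GFRP laminate: σ_y = 247.0 MPa, ρ = 1946 kg/m³, cost = 6.300 $/kg
  stainless steel: σ_y = 480.0 MPa, ρ = 7713 kg/m³, cost = 6.300 $/kg
  borosilicate glass: σ_y = 53.30 MPa, ρ = 2257 kg/m³, cost = 7.500 $/kg
  maraging steel: σ_y = 1565 MPa, ρ = 8105 kg/m³, cost = 30.86 $/kg
  GFRP laminate: M = 20.1 kN·m per $
  stainless steel: M = 9.88 kN·m per $
  maraging steel: M = 6.26 kN·m per $
  brass: M = 5.05 kN·m per $
  borosilicate glass: M = 3.15 kN·m per $
Highest index: GFRP laminate.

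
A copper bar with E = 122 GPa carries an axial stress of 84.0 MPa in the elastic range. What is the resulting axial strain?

ε = σ/E = 84.0 / 122000 = 6.89×10⁻⁴.

6.89×10⁻⁴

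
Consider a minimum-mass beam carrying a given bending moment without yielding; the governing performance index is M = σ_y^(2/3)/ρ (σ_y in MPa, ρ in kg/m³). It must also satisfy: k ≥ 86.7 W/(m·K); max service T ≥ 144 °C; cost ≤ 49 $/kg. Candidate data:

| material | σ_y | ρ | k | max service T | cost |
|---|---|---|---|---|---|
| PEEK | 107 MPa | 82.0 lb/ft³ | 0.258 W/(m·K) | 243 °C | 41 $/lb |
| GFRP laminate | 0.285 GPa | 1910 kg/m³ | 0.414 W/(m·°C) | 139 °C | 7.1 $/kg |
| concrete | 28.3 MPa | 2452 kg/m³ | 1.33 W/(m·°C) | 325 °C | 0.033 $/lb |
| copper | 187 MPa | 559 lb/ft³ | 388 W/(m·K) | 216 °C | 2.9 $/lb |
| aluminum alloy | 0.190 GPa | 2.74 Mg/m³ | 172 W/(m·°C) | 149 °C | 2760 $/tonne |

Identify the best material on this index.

Screen on constraints: k ≥ 86.7 W/(m·K); max service T ≥ 144 °C; cost ≤ 49 $/kg. Survivors: copper, aluminum alloy.
Normalizing units and computing the index:
  copper: σ_y = 187.0 MPa, ρ = 8954 kg/m³
  aluminum alloy: σ_y = 190.0 MPa, ρ = 2740 kg/m³
  aluminum alloy: M = 12.1×10⁻³
  copper: M = 3.65×10⁻³
Aluminum alloy ranks first.

aluminum alloy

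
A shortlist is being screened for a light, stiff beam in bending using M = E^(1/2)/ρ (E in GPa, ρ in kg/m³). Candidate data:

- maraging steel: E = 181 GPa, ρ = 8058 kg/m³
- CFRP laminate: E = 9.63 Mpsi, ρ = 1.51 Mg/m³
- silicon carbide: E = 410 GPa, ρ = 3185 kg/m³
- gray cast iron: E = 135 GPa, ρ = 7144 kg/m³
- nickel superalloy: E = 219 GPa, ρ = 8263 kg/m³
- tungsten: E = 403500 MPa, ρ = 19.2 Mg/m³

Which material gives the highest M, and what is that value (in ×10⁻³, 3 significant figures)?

silicon carbide, M = 6.36×10⁻³

Putting every candidate on a common basis:
  maraging steel: E = 181.0 GPa, ρ = 8058 kg/m³
  CFRP laminate: E = 66.40 GPa, ρ = 1510 kg/m³
  silicon carbide: E = 410.0 GPa, ρ = 3185 kg/m³
  gray cast iron: E = 135.0 GPa, ρ = 7144 kg/m³
  nickel superalloy: E = 219.0 GPa, ρ = 8263 kg/m³
  tungsten: E = 403.5 GPa, ρ = 19200 kg/m³
  silicon carbide: M = 6.36×10⁻³
  CFRP laminate: M = 5.40×10⁻³
  nickel superalloy: M = 1.79×10⁻³
  maraging steel: M = 1.67×10⁻³
  gray cast iron: M = 1.63×10⁻³
  tungsten: M = 1.05×10⁻³
Silicon carbide ranks first.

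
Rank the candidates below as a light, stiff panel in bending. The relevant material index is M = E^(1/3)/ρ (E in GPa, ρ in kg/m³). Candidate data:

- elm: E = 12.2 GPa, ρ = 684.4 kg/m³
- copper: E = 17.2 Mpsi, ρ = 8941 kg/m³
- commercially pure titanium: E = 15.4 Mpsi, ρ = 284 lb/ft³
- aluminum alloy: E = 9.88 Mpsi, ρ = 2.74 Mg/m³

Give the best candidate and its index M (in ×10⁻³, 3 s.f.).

Convert each candidate to consistent units, then evaluate M:
  elm: E = 12.20 GPa, ρ = 684.4 kg/m³
  copper: E = 118.6 GPa, ρ = 8941 kg/m³
  commercially pure titanium: E = 106.2 GPa, ρ = 4549 kg/m³
  aluminum alloy: E = 68.12 GPa, ρ = 2740 kg/m³
  elm: M = 3.36×10⁻³
  aluminum alloy: M = 1.49×10⁻³
  commercially pure titanium: M = 1.04×10⁻³
  copper: M = 0.549×10⁻³
The maximum is for elm.

elm, M = 3.36×10⁻³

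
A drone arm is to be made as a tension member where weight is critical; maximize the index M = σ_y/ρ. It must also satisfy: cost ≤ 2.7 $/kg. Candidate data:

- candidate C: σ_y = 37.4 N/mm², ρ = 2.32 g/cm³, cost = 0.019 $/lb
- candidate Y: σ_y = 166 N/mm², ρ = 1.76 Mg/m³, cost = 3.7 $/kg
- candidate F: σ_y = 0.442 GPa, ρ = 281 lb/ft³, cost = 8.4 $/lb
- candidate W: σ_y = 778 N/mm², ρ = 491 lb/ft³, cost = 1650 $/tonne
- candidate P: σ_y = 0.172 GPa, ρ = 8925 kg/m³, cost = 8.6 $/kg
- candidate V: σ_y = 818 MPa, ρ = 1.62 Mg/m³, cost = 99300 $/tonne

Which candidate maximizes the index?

candidate W

Screen on constraints: cost ≤ 2.7 $/kg. Survivors: candidate C, candidate W.
In SI units:
  candidate C: σ_y = 37.40 MPa, ρ = 2320 kg/m³
  candidate W: σ_y = 778.0 MPa, ρ = 7865 kg/m³
  candidate W: M = 98.9 kN·m/kg
  candidate C: M = 16.1 kN·m/kg
Candidate W has the largest M.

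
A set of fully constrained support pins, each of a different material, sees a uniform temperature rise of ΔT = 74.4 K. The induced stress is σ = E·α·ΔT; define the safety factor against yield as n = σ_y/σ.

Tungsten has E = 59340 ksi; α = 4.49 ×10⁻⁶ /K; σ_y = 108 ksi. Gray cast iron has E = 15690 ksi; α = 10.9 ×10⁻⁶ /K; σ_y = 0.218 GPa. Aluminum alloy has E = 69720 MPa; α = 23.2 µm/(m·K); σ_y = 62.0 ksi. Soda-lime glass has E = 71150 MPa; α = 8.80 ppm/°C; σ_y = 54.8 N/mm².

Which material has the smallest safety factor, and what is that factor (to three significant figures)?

soda-lime glass, n = 1.18

Converting E to GPa, α to ×10⁻⁶/K, σ_y to MPa, then σ and n for each:
  tungsten: E = 409.1, α = 4.49, σ_y = 744.6 → σ = 137 MPa, n = 5.45
  gray cast iron: E = 108.2, α = 10.9, σ_y = 218.0 → σ = 87.7 MPa, n = 2.48
  aluminum alloy: E = 69.72, α = 23.2, σ_y = 427.5 → σ = 120 MPa, n = 3.55
  soda-lime glass: E = 71.15, α = 8.80, σ_y = 54.80 → σ = 46.6 MPa, n = 1.18
Smallest n: soda-lime glass with n = 1.18.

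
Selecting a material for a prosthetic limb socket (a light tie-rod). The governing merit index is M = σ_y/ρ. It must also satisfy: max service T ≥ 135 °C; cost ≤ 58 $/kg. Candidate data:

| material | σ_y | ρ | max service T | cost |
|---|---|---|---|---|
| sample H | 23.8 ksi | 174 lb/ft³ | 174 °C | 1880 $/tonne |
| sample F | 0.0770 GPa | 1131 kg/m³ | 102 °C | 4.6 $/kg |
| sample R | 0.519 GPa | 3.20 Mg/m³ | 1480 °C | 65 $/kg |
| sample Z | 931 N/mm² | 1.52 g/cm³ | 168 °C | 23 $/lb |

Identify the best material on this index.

sample Z

Screen on constraints: max service T ≥ 135 °C; cost ≤ 58 $/kg. Survivors: sample H, sample Z.
In SI units:
  sample H: σ_y = 164.1 MPa, ρ = 2787 kg/m³
  sample Z: σ_y = 931.0 MPa, ρ = 1520 kg/m³
  sample Z: M = 612 kN·m/kg
  sample H: M = 58.9 kN·m/kg
Sample Z has the largest M.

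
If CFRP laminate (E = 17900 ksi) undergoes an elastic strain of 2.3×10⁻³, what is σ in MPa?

284 MPa

E = 17900 ksi = 123.4 GPa.
σ = E·ε = 123400 MPa × 2.3×10⁻³ = 284 MPa.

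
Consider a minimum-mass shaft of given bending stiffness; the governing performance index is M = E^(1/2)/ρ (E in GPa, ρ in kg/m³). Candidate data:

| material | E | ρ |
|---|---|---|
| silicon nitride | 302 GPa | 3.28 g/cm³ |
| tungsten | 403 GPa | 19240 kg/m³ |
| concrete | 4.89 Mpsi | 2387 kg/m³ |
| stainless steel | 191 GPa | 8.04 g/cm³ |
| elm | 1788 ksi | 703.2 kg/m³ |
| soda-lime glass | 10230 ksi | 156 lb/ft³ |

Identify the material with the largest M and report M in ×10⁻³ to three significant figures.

Normalizing units and computing the index:
  silicon nitride: E = 302.0 GPa, ρ = 3280 kg/m³
  tungsten: E = 403.0 GPa, ρ = 19240 kg/m³
  concrete: E = 33.72 GPa, ρ = 2387 kg/m³
  stainless steel: E = 191.0 GPa, ρ = 8040 kg/m³
  elm: E = 12.33 GPa, ρ = 703.2 kg/m³
  soda-lime glass: E = 70.53 GPa, ρ = 2499 kg/m³
  silicon nitride: M = 5.30×10⁻³
  elm: M = 4.99×10⁻³
  soda-lime glass: M = 3.36×10⁻³
  concrete: M = 2.43×10⁻³
  stainless steel: M = 1.72×10⁻³
  tungsten: M = 1.04×10⁻³
Highest index: silicon nitride.

silicon nitride, M = 5.30×10⁻³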